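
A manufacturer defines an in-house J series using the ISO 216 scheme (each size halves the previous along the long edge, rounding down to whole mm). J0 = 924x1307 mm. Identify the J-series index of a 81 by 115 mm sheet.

J7

J0: 924 × 1307 mm
J1: 653 × 924 mm
J2: 462 × 653 mm
J3: 326 × 462 mm
J4: 231 × 326 mm
J5: 163 × 231 mm
J6: 115 × 163 mm
J7: 81 × 115 mm
J8: 57 × 81 mm
→ matches J7.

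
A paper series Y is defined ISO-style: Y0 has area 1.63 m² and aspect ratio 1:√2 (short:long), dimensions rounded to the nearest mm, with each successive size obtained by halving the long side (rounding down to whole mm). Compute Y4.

Let Y0's short side be w mm. w · w√2 = 1.63 m² = 1,630,000 mm², so w ≈ 1073.6 mm and w√2 ≈ 1518.3 mm → Y0 = 1074 × 1518 mm.
Y1: ⌊1518/2⌋ × 1074 = 759 × 1074 mm
Y2: ⌊1074/2⌋ × 759 = 537 × 759 mm
Y3: ⌊759/2⌋ × 537 = 379 × 537 mm
Y4: ⌊537/2⌋ × 379 = 268 × 379 mm

268 × 379 mm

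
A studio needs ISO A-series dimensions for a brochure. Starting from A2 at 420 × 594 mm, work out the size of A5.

148 × 210 mm

A3: ⌊594/2⌋ × 420 = 297 × 420 mm
A4: ⌊420/2⌋ × 297 = 210 × 297 mm
A5: ⌊297/2⌋ × 210 = 148 × 210 mm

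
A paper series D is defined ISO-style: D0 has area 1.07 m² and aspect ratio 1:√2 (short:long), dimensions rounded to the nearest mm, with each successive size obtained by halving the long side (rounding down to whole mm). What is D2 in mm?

Let D0's short side be w mm. w · w√2 = 1.07 m² = 1,070,000 mm², so w ≈ 869.8 mm and w√2 ≈ 1230.1 mm → D0 = 870 × 1230 mm.
D1: ⌊1230/2⌋ × 870 = 615 × 870 mm
D2: ⌊870/2⌋ × 615 = 435 × 615 mm

435 × 615 mm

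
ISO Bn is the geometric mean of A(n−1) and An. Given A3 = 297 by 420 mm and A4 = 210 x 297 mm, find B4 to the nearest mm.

Short side: √(297 · 210) = √62370 ≈ 249.7 → 250 mm
Long side: √(420 · 297) = √124740 ≈ 353.2 → 353 mm

250 × 353 mm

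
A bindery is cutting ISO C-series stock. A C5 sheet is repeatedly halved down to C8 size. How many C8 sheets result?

8

Each ISO step halves the sheet: 1 × C5 → 2 × C6 → 4 × C7 → 8 × C8
From C5 to C8 is 3 halving steps: 2^3 = 8.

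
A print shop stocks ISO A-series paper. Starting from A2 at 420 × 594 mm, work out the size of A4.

210 × 297 mm

A3: ⌊594/2⌋ × 420 = 297 × 420 mm
A4: ⌊420/2⌋ × 297 = 210 × 297 mm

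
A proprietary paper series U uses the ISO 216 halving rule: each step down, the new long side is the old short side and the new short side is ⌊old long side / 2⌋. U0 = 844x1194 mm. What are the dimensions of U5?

149 × 211 mm

U1: ⌊1194/2⌋ × 844 = 597 × 844 mm
U2: ⌊844/2⌋ × 597 = 422 × 597 mm
U3: ⌊597/2⌋ × 422 = 298 × 422 mm
U4: ⌊422/2⌋ × 298 = 211 × 298 mm
U5: ⌊298/2⌋ × 211 = 149 × 211 mm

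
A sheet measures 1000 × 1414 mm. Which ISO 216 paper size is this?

B0 (1000 × 1414 mm)

Aspect ratio 1414/1000 ≈ 1.414 — close to the ISO √2 ≈ 1.414.
In the B-series (B0 = 1000 × 1414 mm): B0 = 1000 × 1414 mm.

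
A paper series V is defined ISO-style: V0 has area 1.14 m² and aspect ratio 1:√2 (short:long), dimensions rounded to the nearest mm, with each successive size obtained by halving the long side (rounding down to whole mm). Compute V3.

Let V0's short side be w mm. w · w√2 = 1.14 m² = 1,140,000 mm², so w ≈ 897.8 mm and w√2 ≈ 1269.7 mm → V0 = 898 × 1270 mm.
V1: ⌊1270/2⌋ × 898 = 635 × 898 mm
V2: ⌊898/2⌋ × 635 = 449 × 635 mm
V3: ⌊635/2⌋ × 449 = 317 × 449 mm

317 × 449 mm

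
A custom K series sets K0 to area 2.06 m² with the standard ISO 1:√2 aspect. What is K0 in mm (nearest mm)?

Let the short side be w mm. Then w · w√2 = 2.06 m² = 2,060,000 mm².
w² = 2,060,000/√2, so w ≈ 1206.9 mm; long side = w√2 ≈ 1706.8 mm.

1207 × 1707 mm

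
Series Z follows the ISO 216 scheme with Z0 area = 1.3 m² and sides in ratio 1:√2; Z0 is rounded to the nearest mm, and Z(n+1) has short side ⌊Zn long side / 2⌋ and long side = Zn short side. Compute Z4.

Let Z0's short side be w mm. w · w√2 = 1.3 m² = 1,300,000 mm², so w ≈ 958.8 mm and w√2 ≈ 1355.9 mm → Z0 = 959 × 1356 mm.
Z1: ⌊1356/2⌋ × 959 = 678 × 959 mm
Z2: ⌊959/2⌋ × 678 = 479 × 678 mm
Z3: ⌊678/2⌋ × 479 = 339 × 479 mm
Z4: ⌊479/2⌋ × 339 = 239 × 339 mm

239 × 339 mm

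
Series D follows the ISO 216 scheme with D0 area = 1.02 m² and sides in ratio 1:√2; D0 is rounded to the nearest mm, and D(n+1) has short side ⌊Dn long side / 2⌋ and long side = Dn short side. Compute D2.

Let D0's short side be w mm. w · w√2 = 1.02 m² = 1,020,000 mm², so w ≈ 849.3 mm and w√2 ≈ 1201.0 mm → D0 = 849 × 1201 mm.
D1: ⌊1201/2⌋ × 849 = 600 × 849 mm
D2: ⌊849/2⌋ × 600 = 424 × 600 mm

424 × 600 mm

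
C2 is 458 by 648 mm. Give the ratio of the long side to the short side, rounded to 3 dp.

648 / 458 = 1.415
Matches √2 ≈ 1.414 — the ISO 216 defining ratio.

1.415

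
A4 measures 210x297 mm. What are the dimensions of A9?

A5: ⌊297/2⌋ × 210 = 148 × 210 mm
A6: ⌊210/2⌋ × 148 = 105 × 148 mm
A7: ⌊148/2⌋ × 105 = 74 × 105 mm
A8: ⌊105/2⌋ × 74 = 52 × 74 mm
A9: ⌊74/2⌋ × 52 = 37 × 52 mm

37 × 52 mm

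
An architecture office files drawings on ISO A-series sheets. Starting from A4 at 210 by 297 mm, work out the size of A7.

74 × 105 mm

A5: ⌊297/2⌋ × 210 = 148 × 210 mm
A6: ⌊210/2⌋ × 148 = 105 × 148 mm
A7: ⌊148/2⌋ × 105 = 74 × 105 mm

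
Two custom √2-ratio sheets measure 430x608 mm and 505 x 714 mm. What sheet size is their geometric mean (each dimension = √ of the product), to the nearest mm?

466 × 659 mm

Short side: √(430 · 505) = √217150 ≈ 466.0 → 466 mm
Long side: √(608 · 714) = √434112 ≈ 658.9 → 659 mm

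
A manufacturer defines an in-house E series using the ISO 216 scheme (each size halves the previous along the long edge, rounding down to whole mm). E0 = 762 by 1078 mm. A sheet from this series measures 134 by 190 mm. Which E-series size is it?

E5

E0: 762 × 1078 mm
E1: 539 × 762 mm
E2: 381 × 539 mm
E3: 269 × 381 mm
E4: 190 × 269 mm
E5: 134 × 190 mm
E6: 95 × 134 mm
→ matches E5.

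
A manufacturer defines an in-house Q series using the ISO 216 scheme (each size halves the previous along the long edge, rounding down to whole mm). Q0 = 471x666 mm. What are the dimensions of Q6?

Q1 = 333 × 471 mm (from Q0 by 1 halving).
Q2: ⌊471/2⌋ × 333 = 235 × 333 mm
Q3: ⌊333/2⌋ × 235 = 166 × 235 mm
Q4: ⌊235/2⌋ × 166 = 117 × 166 mm
Q5: ⌊166/2⌋ × 117 = 83 × 117 mm
Q6: ⌊117/2⌋ × 83 = 58 × 83 mm

58 × 83 mm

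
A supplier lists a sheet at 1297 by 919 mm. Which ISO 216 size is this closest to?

C0 (917 × 1297 mm)

Aspect ratio 1297/919 ≈ 1.411 — close to the ISO √2 ≈ 1.414.
In the C-series (envelope sizes, between A and B): C0 = 917 × 1297 mm.
Off by 2 mm total — nearest standard size.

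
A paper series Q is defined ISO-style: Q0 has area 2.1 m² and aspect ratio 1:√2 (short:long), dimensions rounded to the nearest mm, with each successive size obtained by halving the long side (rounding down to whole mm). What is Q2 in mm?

609 × 861 mm

Let Q0's short side be w mm. w · w√2 = 2.1 m² = 2,100,000 mm², so w ≈ 1218.6 mm and w√2 ≈ 1723.3 mm → Q0 = 1219 × 1723 mm.
Q1: ⌊1723/2⌋ × 1219 = 861 × 1219 mm
Q2: ⌊1219/2⌋ × 861 = 609 × 861 mm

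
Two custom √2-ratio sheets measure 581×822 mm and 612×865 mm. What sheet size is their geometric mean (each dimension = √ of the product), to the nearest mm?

Short side: √(581 · 612) = √355572 ≈ 596.3 → 596 mm
Long side: √(822 · 865) = √711030 ≈ 843.2 → 843 mm

596 × 843 mm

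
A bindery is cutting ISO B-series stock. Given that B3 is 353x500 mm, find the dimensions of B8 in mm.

B4: ⌊500/2⌋ × 353 = 250 × 353 mm
B5: ⌊353/2⌋ × 250 = 176 × 250 mm
B6: ⌊250/2⌋ × 176 = 125 × 176 mm
B7: ⌊176/2⌋ × 125 = 88 × 125 mm
B8: ⌊125/2⌋ × 88 = 62 × 88 mm

62 × 88 mm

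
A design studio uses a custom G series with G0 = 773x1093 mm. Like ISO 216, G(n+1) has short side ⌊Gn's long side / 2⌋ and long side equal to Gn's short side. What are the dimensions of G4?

193 × 273 mm

G1: ⌊1093/2⌋ × 773 = 546 × 773 mm
G2: ⌊773/2⌋ × 546 = 386 × 546 mm
G3: ⌊546/2⌋ × 386 = 273 × 386 mm
G4: ⌊386/2⌋ × 273 = 193 × 273 mm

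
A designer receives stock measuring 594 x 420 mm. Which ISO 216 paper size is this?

A2 (420 × 594 mm)

Aspect ratio 594/420 ≈ 1.414 — close to the ISO √2 ≈ 1.414.
In the A-series (A0 area = 1 m²): A2 = 420 × 594 mm.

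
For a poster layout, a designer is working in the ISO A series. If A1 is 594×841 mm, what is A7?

74 × 105 mm

A2: ⌊841/2⌋ × 594 = 420 × 594 mm
A3: ⌊594/2⌋ × 420 = 297 × 420 mm
A4: ⌊420/2⌋ × 297 = 210 × 297 mm
A5: ⌊297/2⌋ × 210 = 148 × 210 mm
A6: ⌊210/2⌋ × 148 = 105 × 148 mm
A7: ⌊148/2⌋ × 105 = 74 × 105 mm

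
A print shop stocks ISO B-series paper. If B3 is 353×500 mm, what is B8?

62 × 88 mm

B4: ⌊500/2⌋ × 353 = 250 × 353 mm
B5: ⌊353/2⌋ × 250 = 176 × 250 mm
B6: ⌊250/2⌋ × 176 = 125 × 176 mm
B7: ⌊176/2⌋ × 125 = 88 × 125 mm
B8: ⌊125/2⌋ × 88 = 62 × 88 mm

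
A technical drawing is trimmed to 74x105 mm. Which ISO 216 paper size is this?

A7 (74 × 105 mm)

Aspect ratio 105/74 ≈ 1.419 — close to the ISO √2 ≈ 1.414.
In the A-series (A0 area = 1 m²): A7 = 74 × 105 mm.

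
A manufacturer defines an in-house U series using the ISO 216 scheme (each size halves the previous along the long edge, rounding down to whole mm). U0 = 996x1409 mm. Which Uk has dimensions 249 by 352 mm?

U4

U0: 996 × 1409 mm
U1: 704 × 996 mm
U2: 498 × 704 mm
U3: 352 × 498 mm
U4: 249 × 352 mm
U5: 176 × 249 mm
→ matches U4.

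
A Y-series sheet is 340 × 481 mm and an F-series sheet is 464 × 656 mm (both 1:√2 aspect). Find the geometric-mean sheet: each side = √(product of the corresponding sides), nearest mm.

397 × 562 mm

Short side: √(340 · 464) = √157760 ≈ 397.2 → 397 mm
Long side: √(481 · 656) = √315536 ≈ 561.7 → 562 mm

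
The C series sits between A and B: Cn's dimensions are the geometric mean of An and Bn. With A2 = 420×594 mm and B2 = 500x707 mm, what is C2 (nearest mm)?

458 × 648 mm

Short side: √(420 · 500) = √210000 ≈ 458.3 → 458 mm
Long side: √(594 · 707) = √419958 ≈ 648.0 → 648 mm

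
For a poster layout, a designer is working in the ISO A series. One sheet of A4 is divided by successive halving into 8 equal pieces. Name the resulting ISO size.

8 = 2^3, so 3 halving steps.
A4 → A5 → … → A7 after 3 steps.

A7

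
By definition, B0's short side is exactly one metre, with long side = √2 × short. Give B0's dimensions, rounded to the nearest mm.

1000 × 1414 mm

Short side = 1000 mm; long side = 1000√2 ≈ 1414.2 mm.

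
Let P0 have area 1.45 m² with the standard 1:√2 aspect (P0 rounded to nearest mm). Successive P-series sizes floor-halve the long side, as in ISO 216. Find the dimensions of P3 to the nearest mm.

358 × 506 mm

Let P0's short side be w mm. w · w√2 = 1.45 m² = 1,450,000 mm², so w ≈ 1012.6 mm and w√2 ≈ 1432.0 mm → P0 = 1013 × 1432 mm.
P1: ⌊1432/2⌋ × 1013 = 716 × 1013 mm
P2: ⌊1013/2⌋ × 716 = 506 × 716 mm
P3: ⌊716/2⌋ × 506 = 358 × 506 mm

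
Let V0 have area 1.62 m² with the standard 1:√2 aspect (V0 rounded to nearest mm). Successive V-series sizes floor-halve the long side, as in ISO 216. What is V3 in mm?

378 × 535 mm

Let V0's short side be w mm. w · w√2 = 1.62 m² = 1,620,000 mm², so w ≈ 1070.3 mm and w√2 ≈ 1513.6 mm → V0 = 1070 × 1514 mm.
V1: ⌊1514/2⌋ × 1070 = 757 × 1070 mm
V2: ⌊1070/2⌋ × 757 = 535 × 757 mm
V3: ⌊757/2⌋ × 535 = 378 × 535 mm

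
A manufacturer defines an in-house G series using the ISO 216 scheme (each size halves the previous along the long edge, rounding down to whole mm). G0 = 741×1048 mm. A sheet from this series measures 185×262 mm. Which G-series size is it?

G0: 741 × 1048 mm
G1: 524 × 741 mm
G2: 370 × 524 mm
G3: 262 × 370 mm
G4: 185 × 262 mm
G5: 131 × 185 mm
→ matches G4.

G4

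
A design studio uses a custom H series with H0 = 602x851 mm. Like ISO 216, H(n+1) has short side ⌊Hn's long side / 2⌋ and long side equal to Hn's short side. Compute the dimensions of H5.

106 × 150 mm

H1: ⌊851/2⌋ × 602 = 425 × 602 mm
H2: ⌊602/2⌋ × 425 = 301 × 425 mm
H3: ⌊425/2⌋ × 301 = 212 × 301 mm
H4: ⌊301/2⌋ × 212 = 150 × 212 mm
H5: ⌊212/2⌋ × 150 = 106 × 150 mm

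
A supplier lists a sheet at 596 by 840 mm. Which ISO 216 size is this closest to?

Aspect ratio 840/596 ≈ 1.409 — close to the ISO √2 ≈ 1.414.
In the A-series (A0 area = 1 m²): A1 = 594 × 841 mm.
Off by 3 mm total — nearest standard size.

A1 (594 × 841 mm)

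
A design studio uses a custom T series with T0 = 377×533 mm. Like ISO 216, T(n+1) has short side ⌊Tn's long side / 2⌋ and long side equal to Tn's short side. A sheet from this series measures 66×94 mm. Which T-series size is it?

T5

T0: 377 × 533 mm
T1: 266 × 377 mm
T2: 188 × 266 mm
T3: 133 × 188 mm
T4: 94 × 133 mm
T5: 66 × 94 mm
T6: 47 × 66 mm
→ matches T5.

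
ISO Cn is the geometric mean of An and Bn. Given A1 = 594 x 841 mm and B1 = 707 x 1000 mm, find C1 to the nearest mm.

648 × 917 mm

Short side: √(594 · 707) = √419958 ≈ 648.0 → 648 mm
Long side: √(841 · 1000) = √841000 ≈ 917.1 → 917 mm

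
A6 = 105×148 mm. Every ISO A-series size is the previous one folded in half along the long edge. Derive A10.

A7: ⌊148/2⌋ × 105 = 74 × 105 mm
A8: ⌊105/2⌋ × 74 = 52 × 74 mm
A9: ⌊74/2⌋ × 52 = 37 × 52 mm
A10: ⌊52/2⌋ × 37 = 26 × 37 mm

26 × 37 mm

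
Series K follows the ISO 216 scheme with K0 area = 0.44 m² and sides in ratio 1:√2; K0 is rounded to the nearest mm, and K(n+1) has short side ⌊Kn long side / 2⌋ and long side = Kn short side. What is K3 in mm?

197 × 279 mm

Let K0's short side be w mm. w · w√2 = 0.44 m² = 440,000 mm², so w ≈ 557.8 mm and w√2 ≈ 788.8 mm → K0 = 558 × 789 mm.
K1: ⌊789/2⌋ × 558 = 394 × 558 mm
K2: ⌊558/2⌋ × 394 = 279 × 394 mm
K3: ⌊394/2⌋ × 279 = 197 × 279 mm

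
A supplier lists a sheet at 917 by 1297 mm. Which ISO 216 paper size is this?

Aspect ratio 1297/917 ≈ 1.414 — close to the ISO √2 ≈ 1.414.
In the C-series (envelope sizes, between A and B): C0 = 917 × 1297 mm.

C0 (917 × 1297 mm)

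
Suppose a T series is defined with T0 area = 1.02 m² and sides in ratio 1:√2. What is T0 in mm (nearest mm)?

849 × 1201 mm

Let the short side be w mm. Then w · w√2 = 1.02 m² = 1,020,000 mm².
w² = 1,020,000/√2, so w ≈ 849.3 mm; long side = w√2 ≈ 1201.0 mm.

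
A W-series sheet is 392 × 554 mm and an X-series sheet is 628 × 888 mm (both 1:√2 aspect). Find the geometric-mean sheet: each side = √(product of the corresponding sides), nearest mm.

Short side: √(392 · 628) = √246176 ≈ 496.2 → 496 mm
Long side: √(554 · 888) = √491952 ≈ 701.4 → 701 mm

496 × 701 mm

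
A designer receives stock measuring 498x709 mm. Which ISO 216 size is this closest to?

Aspect ratio 709/498 ≈ 1.424 — close to the ISO √2 ≈ 1.414.
In the B-series (B0 = 1000 × 1414 mm): B2 = 500 × 707 mm.
Off by 4 mm total — nearest standard size.

B2 (500 × 707 mm)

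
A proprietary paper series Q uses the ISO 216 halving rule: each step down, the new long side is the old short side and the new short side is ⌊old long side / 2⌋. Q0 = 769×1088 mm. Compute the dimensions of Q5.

136 × 192 mm

Q1: ⌊1088/2⌋ × 769 = 544 × 769 mm
Q2: ⌊769/2⌋ × 544 = 384 × 544 mm
Q3: ⌊544/2⌋ × 384 = 272 × 384 mm
Q4: ⌊384/2⌋ × 272 = 192 × 272 mm
Q5: ⌊272/2⌋ × 192 = 136 × 192 mm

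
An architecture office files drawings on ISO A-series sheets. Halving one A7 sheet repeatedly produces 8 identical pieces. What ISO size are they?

A10

8 = 2^3, so 3 halving steps.
A7 → A8 → … → A10 after 3 steps.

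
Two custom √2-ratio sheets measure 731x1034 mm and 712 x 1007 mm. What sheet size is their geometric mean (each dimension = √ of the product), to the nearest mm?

721 × 1020 mm

Short side: √(731 · 712) = √520472 ≈ 721.4 → 721 mm
Long side: √(1034 · 1007) = √1041238 ≈ 1020.4 → 1020 mm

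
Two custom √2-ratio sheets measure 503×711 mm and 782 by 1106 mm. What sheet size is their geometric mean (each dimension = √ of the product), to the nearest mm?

627 × 887 mm

Short side: √(503 · 782) = √393346 ≈ 627.2 → 627 mm
Long side: √(711 · 1106) = √786366 ≈ 886.8 → 887 mm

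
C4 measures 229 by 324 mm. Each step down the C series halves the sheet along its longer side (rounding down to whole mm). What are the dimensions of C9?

40 × 57 mm

C5: ⌊324/2⌋ × 229 = 162 × 229 mm
C6: ⌊229/2⌋ × 162 = 114 × 162 mm
C7: ⌊162/2⌋ × 114 = 81 × 114 mm
C8: ⌊114/2⌋ × 81 = 57 × 81 mm
C9: ⌊81/2⌋ × 57 = 40 × 57 mm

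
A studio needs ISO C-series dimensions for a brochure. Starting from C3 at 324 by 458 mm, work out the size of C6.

114 × 162 mm

C4: ⌊458/2⌋ × 324 = 229 × 324 mm
C5: ⌊324/2⌋ × 229 = 162 × 229 mm
C6: ⌊229/2⌋ × 162 = 114 × 162 mm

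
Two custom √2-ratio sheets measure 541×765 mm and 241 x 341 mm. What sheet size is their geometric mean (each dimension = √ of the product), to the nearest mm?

361 × 511 mm

Short side: √(541 · 241) = √130381 ≈ 361.1 → 361 mm
Long side: √(765 · 341) = √260865 ≈ 510.7 → 511 mm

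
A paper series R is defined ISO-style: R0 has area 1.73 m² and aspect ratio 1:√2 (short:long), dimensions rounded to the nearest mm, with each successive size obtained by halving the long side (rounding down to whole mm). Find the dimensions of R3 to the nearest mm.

391 × 553 mm

Let R0's short side be w mm. w · w√2 = 1.73 m² = 1,730,000 mm², so w ≈ 1106.0 mm and w√2 ≈ 1564.2 mm → R0 = 1106 × 1564 mm.
R1: ⌊1564/2⌋ × 1106 = 782 × 1106 mm
R2: ⌊1106/2⌋ × 782 = 553 × 782 mm
R3: ⌊782/2⌋ × 553 = 391 × 553 mm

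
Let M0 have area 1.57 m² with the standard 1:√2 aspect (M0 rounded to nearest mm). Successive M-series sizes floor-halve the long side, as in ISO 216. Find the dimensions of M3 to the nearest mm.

Let M0's short side be w mm. w · w√2 = 1.57 m² = 1,570,000 mm², so w ≈ 1053.6 mm and w√2 ≈ 1490.1 mm → M0 = 1054 × 1490 mm.
M1: ⌊1490/2⌋ × 1054 = 745 × 1054 mm
M2: ⌊1054/2⌋ × 745 = 527 × 745 mm
M3: ⌊745/2⌋ × 527 = 372 × 527 mm

372 × 527 mm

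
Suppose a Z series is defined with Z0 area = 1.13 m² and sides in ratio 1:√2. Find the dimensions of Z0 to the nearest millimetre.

Let the short side be w mm. Then w · w√2 = 1.13 m² = 1,130,000 mm².
w² = 1,130,000/√2, so w ≈ 893.9 mm; long side = w√2 ≈ 1264.1 mm.

894 × 1264 mm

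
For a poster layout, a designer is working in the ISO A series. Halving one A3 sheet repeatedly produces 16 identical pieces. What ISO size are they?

A7

16 = 2^4, so 4 halving steps.
A3 → A4 → … → A7 after 4 steps.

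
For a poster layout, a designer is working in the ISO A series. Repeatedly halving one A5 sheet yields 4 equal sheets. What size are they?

A7

4 = 2^2, so 2 halving steps.
A5 → A6 → … → A7 after 2 steps.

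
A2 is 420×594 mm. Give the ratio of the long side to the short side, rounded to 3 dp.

594 / 420 = 1.414
Matches √2 ≈ 1.414 — the ISO 216 defining ratio.

1.414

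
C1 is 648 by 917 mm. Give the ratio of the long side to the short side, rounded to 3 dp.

917 / 648 = 1.415
Matches √2 ≈ 1.414 — the ISO 216 defining ratio.

1.415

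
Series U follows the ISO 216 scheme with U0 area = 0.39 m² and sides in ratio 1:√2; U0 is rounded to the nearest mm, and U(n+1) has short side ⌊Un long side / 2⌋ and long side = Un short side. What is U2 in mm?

262 × 371 mm

Let U0's short side be w mm. w · w√2 = 0.39 m² = 390,000 mm², so w ≈ 525.1 mm and w√2 ≈ 742.7 mm → U0 = 525 × 743 mm.
U1: ⌊743/2⌋ × 525 = 371 × 525 mm
U2: ⌊525/2⌋ × 371 = 262 × 371 mm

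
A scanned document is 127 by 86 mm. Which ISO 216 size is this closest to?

B7 (88 × 125 mm)

Aspect ratio 127/86 ≈ 1.477 (ISO target is √2 ≈ 1.414).
In the B-series (B0 = 1000 × 1414 mm): B7 = 88 × 125 mm.
Off by 4 mm total — nearest standard size.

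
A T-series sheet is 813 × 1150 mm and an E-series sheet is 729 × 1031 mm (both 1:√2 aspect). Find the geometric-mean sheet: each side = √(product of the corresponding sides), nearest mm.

770 × 1089 mm

Short side: √(813 · 729) = √592677 ≈ 769.9 → 770 mm
Long side: √(1150 · 1031) = √1185650 ≈ 1088.9 → 1089 mm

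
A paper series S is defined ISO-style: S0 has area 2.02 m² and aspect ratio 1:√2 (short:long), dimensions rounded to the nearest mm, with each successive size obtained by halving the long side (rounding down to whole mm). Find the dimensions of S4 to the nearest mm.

298 × 422 mm

Let S0's short side be w mm. w · w√2 = 2.02 m² = 2,020,000 mm², so w ≈ 1195.1 mm and w√2 ≈ 1690.2 mm → S0 = 1195 × 1690 mm.
S1: ⌊1690/2⌋ × 1195 = 845 × 1195 mm
S2: ⌊1195/2⌋ × 845 = 597 × 845 mm
S3: ⌊845/2⌋ × 597 = 422 × 597 mm
S4: ⌊597/2⌋ × 422 = 298 × 422 mm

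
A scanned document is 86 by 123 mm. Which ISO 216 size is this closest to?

B7 (88 × 125 mm)

Aspect ratio 123/86 ≈ 1.430 (ISO target is √2 ≈ 1.414).
In the B-series (B0 = 1000 × 1414 mm): B7 = 88 × 125 mm.
Off by 4 mm total — nearest standard size.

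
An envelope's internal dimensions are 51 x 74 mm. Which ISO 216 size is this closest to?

A8 (52 × 74 mm)

Aspect ratio 74/51 ≈ 1.451 (ISO target is √2 ≈ 1.414).
In the A-series (A0 area = 1 m²): A8 = 52 × 74 mm.
Off by 1 mm total — nearest standard size.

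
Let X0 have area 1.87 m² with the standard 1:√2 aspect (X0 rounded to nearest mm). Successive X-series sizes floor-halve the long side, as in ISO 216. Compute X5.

203 × 287 mm

Let X0's short side be w mm. w · w√2 = 1.87 m² = 1,870,000 mm², so w ≈ 1149.9 mm and w√2 ≈ 1626.2 mm → X0 = 1150 × 1626 mm.
X1: ⌊1626/2⌋ × 1150 = 813 × 1150 mm
X2: ⌊1150/2⌋ × 813 = 575 × 813 mm
X3: ⌊813/2⌋ × 575 = 406 × 575 mm
X4: ⌊575/2⌋ × 406 = 287 × 406 mm
X5: ⌊406/2⌋ × 287 = 203 × 287 mm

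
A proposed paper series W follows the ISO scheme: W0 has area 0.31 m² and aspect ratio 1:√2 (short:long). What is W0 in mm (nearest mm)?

Let the short side be w mm. Then w · w√2 = 0.31 m² = 310,000 mm².
w² = 310,000/√2, so w ≈ 468.2 mm; long side = w√2 ≈ 662.1 mm.

468 × 662 mm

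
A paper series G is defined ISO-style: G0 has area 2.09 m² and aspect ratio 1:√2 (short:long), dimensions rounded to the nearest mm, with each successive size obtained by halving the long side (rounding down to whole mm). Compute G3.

429 × 608 mm

Let G0's short side be w mm. w · w√2 = 2.09 m² = 2,090,000 mm², so w ≈ 1215.7 mm and w√2 ≈ 1719.2 mm → G0 = 1216 × 1719 mm.
G1: ⌊1719/2⌋ × 1216 = 859 × 1216 mm
G2: ⌊1216/2⌋ × 859 = 608 × 859 mm
G3: ⌊859/2⌋ × 608 = 429 × 608 mm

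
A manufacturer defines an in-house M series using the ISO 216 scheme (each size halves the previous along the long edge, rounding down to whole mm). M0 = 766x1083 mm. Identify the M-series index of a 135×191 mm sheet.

M5

M0: 766 × 1083 mm
M1: 541 × 766 mm
M2: 383 × 541 mm
M3: 270 × 383 mm
M4: 191 × 270 mm
M5: 135 × 191 mm
M6: 95 × 135 mm
→ matches M5.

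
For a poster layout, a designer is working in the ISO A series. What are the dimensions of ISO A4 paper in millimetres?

210 × 297 mm

A0 = 841 × 1189 mm (A0 has area 1 m², aspect 1:√2).
A1: ⌊1189/2⌋ × 841 = 594 × 841 mm
A2: ⌊841/2⌋ × 594 = 420 × 594 mm
A3: ⌊594/2⌋ × 420 = 297 × 420 mm
A4: ⌊420/2⌋ × 297 = 210 × 297 mm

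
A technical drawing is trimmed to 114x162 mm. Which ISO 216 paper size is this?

Aspect ratio 162/114 ≈ 1.421 — close to the ISO √2 ≈ 1.414.
In the C-series (envelope sizes, between A and B): C6 = 114 × 162 mm.

C6 (114 × 162 mm)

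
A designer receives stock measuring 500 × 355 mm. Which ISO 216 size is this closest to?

Aspect ratio 500/355 ≈ 1.408 — close to the ISO √2 ≈ 1.414.
In the B-series (B0 = 1000 × 1414 mm): B3 = 353 × 500 mm.
Off by 2 mm total — nearest standard size.

B3 (353 × 500 mm)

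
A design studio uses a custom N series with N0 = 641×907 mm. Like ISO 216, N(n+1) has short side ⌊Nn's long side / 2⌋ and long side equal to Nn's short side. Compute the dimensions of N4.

160 × 226 mm

N1: ⌊907/2⌋ × 641 = 453 × 641 mm
N2: ⌊641/2⌋ × 453 = 320 × 453 mm
N3: ⌊453/2⌋ × 320 = 226 × 320 mm
N4: ⌊320/2⌋ × 226 = 160 × 226 mm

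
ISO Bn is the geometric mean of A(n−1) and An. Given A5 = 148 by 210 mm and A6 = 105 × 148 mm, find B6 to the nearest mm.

125 × 176 mm

Short side: √(148 · 105) = √15540 ≈ 124.7 → 125 mm
Long side: √(210 · 148) = √31080 ≈ 176.3 → 176 mm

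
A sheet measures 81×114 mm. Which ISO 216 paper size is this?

C7 (81 × 114 mm)

Aspect ratio 114/81 ≈ 1.407 — close to the ISO √2 ≈ 1.414.
In the C-series (envelope sizes, between A and B): C7 = 81 × 114 mm.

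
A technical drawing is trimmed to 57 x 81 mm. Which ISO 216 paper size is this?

C8 (57 × 81 mm)

Aspect ratio 81/57 ≈ 1.421 — close to the ISO √2 ≈ 1.414.
In the C-series (envelope sizes, between A and B): C8 = 57 × 81 mm.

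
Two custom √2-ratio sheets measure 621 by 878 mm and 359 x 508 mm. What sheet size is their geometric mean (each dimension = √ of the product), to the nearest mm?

Short side: √(621 · 359) = √222939 ≈ 472.2 → 472 mm
Long side: √(878 · 508) = √446024 ≈ 667.9 → 668 mm

472 × 668 mm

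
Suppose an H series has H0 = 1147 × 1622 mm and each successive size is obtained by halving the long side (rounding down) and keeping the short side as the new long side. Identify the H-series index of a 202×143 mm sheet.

H6

H0: 1147 × 1622 mm
H1: 811 × 1147 mm
H2: 573 × 811 mm
H3: 405 × 573 mm
H4: 286 × 405 mm
H5: 202 × 286 mm
H6: 143 × 202 mm
H7: 101 × 143 mm
→ matches H6.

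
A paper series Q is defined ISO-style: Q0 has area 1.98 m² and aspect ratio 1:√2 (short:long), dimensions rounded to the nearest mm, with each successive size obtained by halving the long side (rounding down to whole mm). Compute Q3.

418 × 591 mm

Let Q0's short side be w mm. w · w√2 = 1.98 m² = 1,980,000 mm², so w ≈ 1183.2 mm and w√2 ≈ 1673.4 mm → Q0 = 1183 × 1673 mm.
Q1: ⌊1673/2⌋ × 1183 = 836 × 1183 mm
Q2: ⌊1183/2⌋ × 836 = 591 × 836 mm
Q3: ⌊836/2⌋ × 591 = 418 × 591 mm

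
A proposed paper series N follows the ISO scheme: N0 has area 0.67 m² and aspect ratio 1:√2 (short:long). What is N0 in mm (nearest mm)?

688 × 973 mm

Let the short side be w mm. Then w · w√2 = 0.67 m² = 670,000 mm².
w² = 670,000/√2, so w ≈ 688.3 mm; long side = w√2 ≈ 973.4 mm.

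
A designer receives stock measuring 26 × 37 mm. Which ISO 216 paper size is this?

Aspect ratio 37/26 ≈ 1.423 — close to the ISO √2 ≈ 1.414.
In the A-series (A0 area = 1 m²): A10 = 26 × 37 mm.

A10 (26 × 37 mm)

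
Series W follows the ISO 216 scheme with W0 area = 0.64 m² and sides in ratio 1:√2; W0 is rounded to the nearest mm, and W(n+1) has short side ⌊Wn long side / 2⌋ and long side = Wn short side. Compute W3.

Let W0's short side be w mm. w · w√2 = 0.64 m² = 640,000 mm², so w ≈ 672.7 mm and w√2 ≈ 951.4 mm → W0 = 673 × 951 mm.
W1: ⌊951/2⌋ × 673 = 475 × 673 mm
W2: ⌊673/2⌋ × 475 = 336 × 475 mm
W3: ⌊475/2⌋ × 336 = 237 × 336 mm

237 × 336 mm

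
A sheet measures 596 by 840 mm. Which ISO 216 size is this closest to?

Aspect ratio 840/596 ≈ 1.409 — close to the ISO √2 ≈ 1.414.
In the A-series (A0 area = 1 m²): A1 = 594 × 841 mm.
Off by 3 mm total — nearest standard size.

A1 (594 × 841 mm)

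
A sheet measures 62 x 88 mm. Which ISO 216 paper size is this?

Aspect ratio 88/62 ≈ 1.419 — close to the ISO √2 ≈ 1.414.
In the B-series (B0 = 1000 × 1414 mm): B8 = 62 × 88 mm.

B8 (62 × 88 mm)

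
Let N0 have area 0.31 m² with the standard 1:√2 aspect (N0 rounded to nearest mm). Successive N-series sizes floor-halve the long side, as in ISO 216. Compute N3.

Let N0's short side be w mm. w · w√2 = 0.31 m² = 310,000 mm², so w ≈ 468.2 mm and w√2 ≈ 662.1 mm → N0 = 468 × 662 mm.
N1: ⌊662/2⌋ × 468 = 331 × 468 mm
N2: ⌊468/2⌋ × 331 = 234 × 331 mm
N3: ⌊331/2⌋ × 234 = 165 × 234 mm

165 × 234 mm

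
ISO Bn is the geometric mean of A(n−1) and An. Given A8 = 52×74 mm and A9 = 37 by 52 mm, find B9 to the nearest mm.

Short side: √(52 · 37) = √1924 ≈ 43.9 → 44 mm
Long side: √(74 · 52) = √3848 ≈ 62.0 → 62 mm

44 × 62 mm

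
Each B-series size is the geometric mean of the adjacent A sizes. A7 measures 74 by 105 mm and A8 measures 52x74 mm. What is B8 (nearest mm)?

Short side: √(74 · 52) = √3848 ≈ 62.0 → 62 mm
Long side: √(105 · 74) = √7770 ≈ 88.1 → 88 mm

62 × 88 mm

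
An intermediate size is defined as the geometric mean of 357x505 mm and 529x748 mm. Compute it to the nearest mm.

Short side: √(357 · 529) = √188853 ≈ 434.6 → 435 mm
Long side: √(505 · 748) = √377740 ≈ 614.6 → 615 mm

435 × 615 mm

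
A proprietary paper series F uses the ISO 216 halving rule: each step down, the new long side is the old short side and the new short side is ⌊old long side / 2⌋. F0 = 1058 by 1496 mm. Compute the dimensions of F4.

264 × 374 mm

F1 = 748 × 1058 mm (from F0 by 1 halving).
F2: ⌊1058/2⌋ × 748 = 529 × 748 mm
F3: ⌊748/2⌋ × 529 = 374 × 529 mm
F4: ⌊529/2⌋ × 374 = 264 × 374 mm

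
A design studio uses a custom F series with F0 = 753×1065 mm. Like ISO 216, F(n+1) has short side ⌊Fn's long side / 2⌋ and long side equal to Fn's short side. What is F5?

133 × 188 mm

F1 = 532 × 753 mm (from F0 by 1 halving).
F2: ⌊753/2⌋ × 532 = 376 × 532 mm
F3: ⌊532/2⌋ × 376 = 266 × 376 mm
F4: ⌊376/2⌋ × 266 = 188 × 266 mm
F5: ⌊266/2⌋ × 188 = 133 × 188 mm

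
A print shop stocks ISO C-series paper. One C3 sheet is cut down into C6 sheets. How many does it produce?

8

Each ISO step halves the sheet: 1 × C3 → 2 × C4 → 4 × C5 → 8 × C6
From C3 to C6 is 3 halving steps: 2^3 = 8.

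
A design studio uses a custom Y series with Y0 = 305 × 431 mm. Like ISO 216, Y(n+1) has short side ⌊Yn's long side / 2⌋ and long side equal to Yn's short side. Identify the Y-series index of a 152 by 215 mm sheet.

Y2

Y0: 305 × 431 mm
Y1: 215 × 305 mm
Y2: 152 × 215 mm
Y3: 107 × 152 mm
→ matches Y2.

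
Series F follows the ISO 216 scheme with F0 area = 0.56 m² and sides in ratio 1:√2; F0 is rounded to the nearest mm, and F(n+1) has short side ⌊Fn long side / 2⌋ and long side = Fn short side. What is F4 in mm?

Let F0's short side be w mm. w · w√2 = 0.56 m² = 560,000 mm², so w ≈ 629.3 mm and w√2 ≈ 889.9 mm → F0 = 629 × 890 mm.
F1: ⌊890/2⌋ × 629 = 445 × 629 mm
F2: ⌊629/2⌋ × 445 = 314 × 445 mm
F3: ⌊445/2⌋ × 314 = 222 × 314 mm
F4: ⌊314/2⌋ × 222 = 157 × 222 mm

157 × 222 mm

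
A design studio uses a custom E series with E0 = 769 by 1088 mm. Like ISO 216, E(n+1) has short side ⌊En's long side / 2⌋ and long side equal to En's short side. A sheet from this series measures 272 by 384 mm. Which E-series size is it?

E3

E0: 769 × 1088 mm
E1: 544 × 769 mm
E2: 384 × 544 mm
E3: 272 × 384 mm
E4: 192 × 272 mm
→ matches E3.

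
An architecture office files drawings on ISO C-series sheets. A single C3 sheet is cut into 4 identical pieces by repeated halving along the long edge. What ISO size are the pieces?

C5

4 = 2^2, so 2 halving steps.
C3 → C4 → … → C5 after 2 steps.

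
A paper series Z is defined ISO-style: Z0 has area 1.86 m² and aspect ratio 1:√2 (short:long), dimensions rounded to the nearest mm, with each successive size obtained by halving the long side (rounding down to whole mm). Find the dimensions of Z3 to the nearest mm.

Let Z0's short side be w mm. w · w√2 = 1.86 m² = 1,860,000 mm², so w ≈ 1146.8 mm and w√2 ≈ 1621.9 mm → Z0 = 1147 × 1622 mm.
Z1: ⌊1622/2⌋ × 1147 = 811 × 1147 mm
Z2: ⌊1147/2⌋ × 811 = 573 × 811 mm
Z3: ⌊811/2⌋ × 573 = 405 × 573 mm

405 × 573 mm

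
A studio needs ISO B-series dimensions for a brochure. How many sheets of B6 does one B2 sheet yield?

Each ISO step halves the sheet: 1 × B2 → 2 × B3 → 4 × B4 → 8 × B5 → …
From B2 to B6 is 4 halving steps: 2^4 = 16.

16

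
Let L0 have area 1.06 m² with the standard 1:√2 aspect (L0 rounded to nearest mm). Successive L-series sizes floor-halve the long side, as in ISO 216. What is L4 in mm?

216 × 306 mm

Let L0's short side be w mm. w · w√2 = 1.06 m² = 1,060,000 mm², so w ≈ 865.8 mm and w√2 ≈ 1224.4 mm → L0 = 866 × 1224 mm.
L1: ⌊1224/2⌋ × 866 = 612 × 866 mm
L2: ⌊866/2⌋ × 612 = 433 × 612 mm
L3: ⌊612/2⌋ × 433 = 306 × 433 mm
L4: ⌊433/2⌋ × 306 = 216 × 306 mm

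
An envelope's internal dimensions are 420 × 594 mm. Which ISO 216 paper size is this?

Aspect ratio 594/420 ≈ 1.414 — close to the ISO √2 ≈ 1.414.
In the A-series (A0 area = 1 m²): A2 = 420 × 594 mm.

A2 (420 × 594 mm)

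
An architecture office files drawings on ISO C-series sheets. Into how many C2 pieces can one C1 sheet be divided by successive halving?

Each ISO step halves the sheet: 1 × C1 → 2 × C2
From C1 to C2 is 1 halving step: 2^1 = 2.

2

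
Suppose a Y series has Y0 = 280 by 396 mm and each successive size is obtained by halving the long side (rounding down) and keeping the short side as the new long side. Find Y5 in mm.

Y1: ⌊396/2⌋ × 280 = 198 × 280 mm
Y2: ⌊280/2⌋ × 198 = 140 × 198 mm
Y3: ⌊198/2⌋ × 140 = 99 × 140 mm
Y4: ⌊140/2⌋ × 99 = 70 × 99 mm
Y5: ⌊99/2⌋ × 70 = 49 × 70 mm

49 × 70 mm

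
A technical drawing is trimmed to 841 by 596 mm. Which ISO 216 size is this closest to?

Aspect ratio 841/596 ≈ 1.411 — close to the ISO √2 ≈ 1.414.
In the A-series (A0 area = 1 m²): A1 = 594 × 841 mm.
Off by 2 mm total — nearest standard size.

A1 (594 × 841 mm)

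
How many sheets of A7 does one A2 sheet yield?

Each ISO step halves the sheet: 1 × A2 → 2 × A3 → 4 × A4 → 8 × A5 → …
From A2 to A7 is 5 halving steps: 2^5 = 32.

32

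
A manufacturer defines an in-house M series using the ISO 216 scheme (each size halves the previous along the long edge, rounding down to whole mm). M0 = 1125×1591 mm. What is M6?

140 × 198 mm

M1 = 795 × 1125 mm (from M0 by 1 halving).
M2: ⌊1125/2⌋ × 795 = 562 × 795 mm
M3: ⌊795/2⌋ × 562 = 397 × 562 mm
M4: ⌊562/2⌋ × 397 = 281 × 397 mm
M5: ⌊397/2⌋ × 281 = 198 × 281 mm
M6: ⌊281/2⌋ × 198 = 140 × 198 mm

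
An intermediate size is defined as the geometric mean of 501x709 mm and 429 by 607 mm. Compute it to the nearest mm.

Short side: √(501 · 429) = √214929 ≈ 463.6 → 464 mm
Long side: √(709 · 607) = √430363 ≈ 656.0 → 656 mm

464 × 656 mm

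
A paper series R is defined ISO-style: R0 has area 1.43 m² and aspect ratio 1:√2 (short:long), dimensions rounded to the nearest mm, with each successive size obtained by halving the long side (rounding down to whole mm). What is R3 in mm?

Let R0's short side be w mm. w · w√2 = 1.43 m² = 1,430,000 mm², so w ≈ 1005.6 mm and w√2 ≈ 1422.1 mm → R0 = 1006 × 1422 mm.
R1: ⌊1422/2⌋ × 1006 = 711 × 1006 mm
R2: ⌊1006/2⌋ × 711 = 503 × 711 mm
R3: ⌊711/2⌋ × 503 = 355 × 503 mm

355 × 503 mm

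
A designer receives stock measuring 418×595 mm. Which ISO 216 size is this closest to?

A2 (420 × 594 mm)

Aspect ratio 595/418 ≈ 1.423 — close to the ISO √2 ≈ 1.414.
In the A-series (A0 area = 1 m²): A2 = 420 × 594 mm.
Off by 3 mm total — nearest standard size.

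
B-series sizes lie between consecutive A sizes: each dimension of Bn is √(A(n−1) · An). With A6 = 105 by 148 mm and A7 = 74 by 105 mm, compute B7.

Short side: √(105 · 74) = √7770 ≈ 88.1 → 88 mm
Long side: √(148 · 105) = √15540 ≈ 124.7 → 125 mm

88 × 125 mm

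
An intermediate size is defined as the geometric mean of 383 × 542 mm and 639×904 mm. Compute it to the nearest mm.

Short side: √(383 · 639) = √244737 ≈ 494.7 → 495 mm
Long side: √(542 · 904) = √489968 ≈ 700.0 → 700 mm

495 × 700 mm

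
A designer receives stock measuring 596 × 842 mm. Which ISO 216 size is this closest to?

A1 (594 × 841 mm)

Aspect ratio 842/596 ≈ 1.413 — close to the ISO √2 ≈ 1.414.
In the A-series (A0 area = 1 m²): A1 = 594 × 841 mm.
Off by 3 mm total — nearest standard size.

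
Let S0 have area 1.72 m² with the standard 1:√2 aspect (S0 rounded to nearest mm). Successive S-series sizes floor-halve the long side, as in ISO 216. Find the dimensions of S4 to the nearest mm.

275 × 390 mm

Let S0's short side be w mm. w · w√2 = 1.72 m² = 1,720,000 mm², so w ≈ 1102.8 mm and w√2 ≈ 1559.6 mm → S0 = 1103 × 1560 mm.
S1: ⌊1560/2⌋ × 1103 = 780 × 1103 mm
S2: ⌊1103/2⌋ × 780 = 551 × 780 mm
S3: ⌊780/2⌋ × 551 = 390 × 551 mm
S4: ⌊551/2⌋ × 390 = 275 × 390 mm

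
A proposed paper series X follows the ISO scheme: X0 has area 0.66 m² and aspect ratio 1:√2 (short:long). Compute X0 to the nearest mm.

Let the short side be w mm. Then w · w√2 = 0.66 m² = 660,000 mm².
w² = 660,000/√2, so w ≈ 683.1 mm; long side = w√2 ≈ 966.1 mm.

683 × 966 mm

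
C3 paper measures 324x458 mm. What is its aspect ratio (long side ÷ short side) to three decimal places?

458 / 324 = 1.414
Matches √2 ≈ 1.414 — the ISO 216 defining ratio.

1.414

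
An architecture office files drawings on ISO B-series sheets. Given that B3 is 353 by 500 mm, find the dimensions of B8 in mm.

B4: ⌊500/2⌋ × 353 = 250 × 353 mm
B5: ⌊353/2⌋ × 250 = 176 × 250 mm
B6: ⌊250/2⌋ × 176 = 125 × 176 mm
B7: ⌊176/2⌋ × 125 = 88 × 125 mm
B8: ⌊125/2⌋ × 88 = 62 × 88 mm

62 × 88 mm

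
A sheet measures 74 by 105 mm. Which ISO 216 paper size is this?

A7 (74 × 105 mm)

Aspect ratio 105/74 ≈ 1.419 — close to the ISO √2 ≈ 1.414.
In the A-series (A0 area = 1 m²): A7 = 74 × 105 mm.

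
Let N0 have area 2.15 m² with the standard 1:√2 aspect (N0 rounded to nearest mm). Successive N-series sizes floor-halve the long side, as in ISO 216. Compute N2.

Let N0's short side be w mm. w · w√2 = 2.15 m² = 2,150,000 mm², so w ≈ 1233.0 mm and w√2 ≈ 1743.7 mm → N0 = 1233 × 1744 mm.
N1: ⌊1744/2⌋ × 1233 = 872 × 1233 mm
N2: ⌊1233/2⌋ × 872 = 616 × 872 mm

616 × 872 mm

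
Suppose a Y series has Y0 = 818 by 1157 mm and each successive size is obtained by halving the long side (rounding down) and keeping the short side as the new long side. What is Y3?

Y1: ⌊1157/2⌋ × 818 = 578 × 818 mm
Y2: ⌊818/2⌋ × 578 = 409 × 578 mm
Y3: ⌊578/2⌋ × 409 = 289 × 409 mm

289 × 409 mm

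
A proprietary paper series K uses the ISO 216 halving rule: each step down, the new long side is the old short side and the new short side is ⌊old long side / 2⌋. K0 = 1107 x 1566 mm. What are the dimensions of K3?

K1: ⌊1566/2⌋ × 1107 = 783 × 1107 mm
K2: ⌊1107/2⌋ × 783 = 553 × 783 mm
K3: ⌊783/2⌋ × 553 = 391 × 553 mm

391 × 553 mm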